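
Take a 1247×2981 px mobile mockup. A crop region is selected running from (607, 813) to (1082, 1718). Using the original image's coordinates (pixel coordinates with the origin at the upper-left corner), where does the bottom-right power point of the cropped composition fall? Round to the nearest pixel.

(924, 1416)

Crop width = 1082 − 607 = 475 px; one third is 158.33 px.
Crop height = 1718 − 813 = 905 px; one third is 301.67 px.
The bottom-right point is two-thirds across and two-thirds down within the crop:
x = 607 + 2 × 158.33 ≈ 924; y = 813 + 2 × 301.67 ≈ 1416.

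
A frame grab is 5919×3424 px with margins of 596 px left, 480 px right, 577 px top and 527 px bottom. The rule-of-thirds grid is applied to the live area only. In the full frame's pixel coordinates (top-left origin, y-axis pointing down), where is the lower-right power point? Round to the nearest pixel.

(3825, 2124)

Content width = 5919 − 596 − 480 = 4843 px; content height = 3424 − 577 − 527 = 2320 px.
Lower-right is two-thirds across and two-thirds down within the live area.
x = 596 + 2 × 4843/3 = 596 + 3228.67 ≈ 3825
y = 577 + 2 × 2320/3 = 577 + 1546.67 ≈ 2124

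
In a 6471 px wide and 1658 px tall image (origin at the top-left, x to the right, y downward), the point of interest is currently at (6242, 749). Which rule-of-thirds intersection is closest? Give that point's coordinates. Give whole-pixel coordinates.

x = 4314 px, y = 553 px

Third lines: x ∈ {2157, 4314}, y ∈ {553, 1105}.
6242 is closer to x = 4314; 749 is closer to y = 553.
So the nearest intersection is the upper-right power point.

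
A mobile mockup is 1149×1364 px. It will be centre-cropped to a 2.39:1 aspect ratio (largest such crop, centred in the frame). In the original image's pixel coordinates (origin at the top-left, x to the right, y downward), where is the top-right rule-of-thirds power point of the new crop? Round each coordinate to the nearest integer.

1149/1364 < 2.39/1, so the 2.39:1 crop keeps the full width 1149 and trims height to 1149 × 1/2.39 = 480.75 px.
Top offset = (1364 − 480.75)/2 = 441.62 px; left offset = 0.
Top-right is two-thirds across and one-third down within the crop:
x = 0.00 + 2 × 1149.00/3 ≈ 766; y = 441.62 + 1 × 480.75/3 ≈ 602.

x = 766 px, y = 602 px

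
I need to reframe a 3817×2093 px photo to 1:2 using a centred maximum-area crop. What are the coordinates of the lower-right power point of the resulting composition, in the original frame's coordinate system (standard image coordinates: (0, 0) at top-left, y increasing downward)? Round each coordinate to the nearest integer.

(2083, 1395)

3817/2093 > 1/2, so the 1:2 crop keeps the full height 2093 and trims width to 2093 × 1/2 = 1046.50 px.
Left offset = (3817 − 1046.50)/2 = 1385.25 px; top offset = 0.
Lower-right is two-thirds across and two-thirds down within the crop:
x = 1385.25 + 2 × 1046.50/3 ≈ 2083; y = 0.00 + 2 × 2093.00/3 ≈ 1395.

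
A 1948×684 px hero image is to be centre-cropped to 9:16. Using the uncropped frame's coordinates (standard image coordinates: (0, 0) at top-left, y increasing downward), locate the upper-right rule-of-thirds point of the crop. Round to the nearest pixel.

x = 1038 px, y = 228 px

1948/684 > 9/16, so the 9:16 crop keeps the full height 684 and trims width to 684 × 9/16 = 384.75 px.
Left offset = (1948 − 384.75)/2 = 781.62 px; top offset = 0.
Upper-right is two-thirds across and one-third down within the crop:
x = 781.62 + 2 × 384.75/3 ≈ 1038; y = 0.00 + 1 × 684.00/3 ≈ 228.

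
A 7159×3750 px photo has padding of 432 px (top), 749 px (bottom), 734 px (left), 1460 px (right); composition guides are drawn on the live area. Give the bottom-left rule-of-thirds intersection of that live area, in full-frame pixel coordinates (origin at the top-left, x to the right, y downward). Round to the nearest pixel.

Content width = 7159 − 734 − 1460 = 4965 px; content height = 3750 − 432 − 749 = 2569 px.
Bottom-left is one-third across and two-thirds down within the live area.
x = 734 + 1 × 4965/3 = 734 + 1655.00 ≈ 2389
y = 432 + 2 × 2569/3 = 432 + 1712.67 ≈ 2145

(2389, 2145)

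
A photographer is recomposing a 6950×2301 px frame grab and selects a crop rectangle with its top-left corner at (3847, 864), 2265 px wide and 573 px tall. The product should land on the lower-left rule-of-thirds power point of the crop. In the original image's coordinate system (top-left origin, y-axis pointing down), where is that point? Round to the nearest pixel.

One third of the crop width 2265 is 755.00 px.
One third of the crop height 573 is 191.00 px.
The lower-left point is one-third across and two-thirds down within the crop:
x = 3847 + 1 × 755.00 ≈ 4602; y = 864 + 2 × 191.00 ≈ 1246.

(4602, 1246)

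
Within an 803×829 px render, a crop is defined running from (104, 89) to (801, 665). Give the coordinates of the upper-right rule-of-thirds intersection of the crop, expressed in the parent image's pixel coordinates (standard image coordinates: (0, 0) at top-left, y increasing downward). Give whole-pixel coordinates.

Crop width = 801 − 104 = 697 px; one third is 232.33 px.
Crop height = 665 − 89 = 576 px; one third is 192.00 px.
The upper-right point is two-thirds across and one-third down within the crop:
x = 104 + 2 × 232.33 ≈ 569; y = 89 + 1 × 192.00 ≈ 281.

(569, 281)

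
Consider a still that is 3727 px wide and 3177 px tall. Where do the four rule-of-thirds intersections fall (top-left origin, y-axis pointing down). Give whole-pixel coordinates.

One third of 3727 is 1242.33; one third of 3177 is 1059.
Vertical third lines at x = 1242 and x = 2485; horizontal third lines at y = 1059 and y = 2118.

(1242, 1059), (2485, 1059), (1242, 2118), (2485, 2118)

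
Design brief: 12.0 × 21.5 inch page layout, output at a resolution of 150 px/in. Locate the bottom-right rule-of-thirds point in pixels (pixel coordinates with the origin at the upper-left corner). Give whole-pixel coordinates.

(1200, 2150)

In pixels the canvas is 12.0 × 150 = 1800 wide and 21.5 × 150 = 3225 tall.
The bottom-right point is two-thirds across and two-thirds down:
x = 2 × 1800/3 ≈ 1200; y = 2 × 3225/3 ≈ 2150.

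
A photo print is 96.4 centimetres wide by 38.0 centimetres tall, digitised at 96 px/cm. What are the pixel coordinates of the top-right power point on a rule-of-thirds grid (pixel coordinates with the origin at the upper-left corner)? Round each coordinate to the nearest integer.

x = 6170 px, y = 1216 px

In pixels the canvas is 96.4 × 96 = 9254.4 wide and 38.0 × 96 = 3648 tall.
The top-right point is two-thirds across and one-third down:
x = 2 × 9254.4/3 ≈ 6170; y = 1 × 3648/3 ≈ 1216.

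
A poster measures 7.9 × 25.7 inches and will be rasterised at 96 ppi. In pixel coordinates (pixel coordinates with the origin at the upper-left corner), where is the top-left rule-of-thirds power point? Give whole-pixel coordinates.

(253, 822)

In pixels the canvas is 7.9 × 96 = 758.4 wide and 25.7 × 96 = 2467.2 tall.
The top-left point is one-third across and one-third down:
x = 1 × 758.4/3 ≈ 253; y = 1 × 2467.2/3 ≈ 822.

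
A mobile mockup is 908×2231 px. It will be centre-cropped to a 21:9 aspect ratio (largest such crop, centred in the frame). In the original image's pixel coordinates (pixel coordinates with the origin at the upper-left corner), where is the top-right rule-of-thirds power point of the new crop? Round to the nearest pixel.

(605, 1051)

908/2231 < 21/9, so the 21:9 crop keeps the full width 908 and trims height to 908 × 9/21 = 389.14 px.
Top offset = (2231 − 389.14)/2 = 920.93 px; left offset = 0.
Top-right is two-thirds across and one-third down within the crop:
x = 0.00 + 2 × 908.00/3 ≈ 605; y = 920.93 + 1 × 389.14/3 ≈ 1051.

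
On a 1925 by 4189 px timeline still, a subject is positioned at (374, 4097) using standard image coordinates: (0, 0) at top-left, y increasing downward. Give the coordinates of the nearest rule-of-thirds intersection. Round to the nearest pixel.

x = 642 px, y = 2793 px

Third lines: x ∈ {642, 1283}, y ∈ {1396, 2793}.
374 is closer to x = 642; 4097 is closer to y = 2793.
So the nearest intersection is the lower-left power point.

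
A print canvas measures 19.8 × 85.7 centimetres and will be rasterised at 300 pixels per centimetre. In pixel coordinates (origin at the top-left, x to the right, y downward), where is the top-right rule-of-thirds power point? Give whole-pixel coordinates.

(3960, 8570)

In pixels the canvas is 19.8 × 300 = 5940 wide and 85.7 × 300 = 25710 tall.
The top-right point is two-thirds across and one-third down:
x = 2 × 5940/3 ≈ 3960; y = 1 × 25710/3 ≈ 8570.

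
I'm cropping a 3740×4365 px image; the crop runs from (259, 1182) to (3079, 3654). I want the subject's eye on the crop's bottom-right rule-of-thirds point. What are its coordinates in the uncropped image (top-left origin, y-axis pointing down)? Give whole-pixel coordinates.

Crop width = 3079 − 259 = 2820 px; one third is 940.00 px.
Crop height = 3654 − 1182 = 2472 px; one third is 824.00 px.
The bottom-right point is two-thirds across and two-thirds down within the crop:
x = 259 + 2 × 940.00 ≈ 2139; y = 1182 + 2 × 824.00 ≈ 2830.

(2139, 2830)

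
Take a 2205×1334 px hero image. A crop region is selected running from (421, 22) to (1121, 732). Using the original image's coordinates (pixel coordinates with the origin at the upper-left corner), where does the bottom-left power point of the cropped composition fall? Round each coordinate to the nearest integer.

Crop width = 1121 − 421 = 700 px; one third is 233.33 px.
Crop height = 732 − 22 = 710 px; one third is 236.67 px.
The bottom-left point is one-third across and two-thirds down within the crop:
x = 421 + 1 × 233.33 ≈ 654; y = 22 + 2 × 236.67 ≈ 495.

(654, 495)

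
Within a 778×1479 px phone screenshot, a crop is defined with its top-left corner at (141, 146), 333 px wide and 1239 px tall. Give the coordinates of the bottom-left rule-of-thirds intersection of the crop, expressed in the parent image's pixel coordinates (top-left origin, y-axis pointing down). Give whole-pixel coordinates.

(252, 972)

One third of the crop width 333 is 111.00 px.
One third of the crop height 1239 is 413.00 px.
The bottom-left point is one-third across and two-thirds down within the crop:
x = 141 + 1 × 111.00 ≈ 252; y = 146 + 2 × 413.00 ≈ 972.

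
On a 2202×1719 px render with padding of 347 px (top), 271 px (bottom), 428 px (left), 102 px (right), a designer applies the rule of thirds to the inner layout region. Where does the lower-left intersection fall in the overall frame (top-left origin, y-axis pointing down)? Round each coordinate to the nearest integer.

Content width = 2202 − 428 − 102 = 1672 px; content height = 1719 − 347 − 271 = 1101 px.
Lower-left is one-third across and two-thirds down within the inner layout region.
x = 428 + 1 × 1672/3 = 428 + 557.33 ≈ 985
y = 347 + 2 × 1101/3 = 347 + 734.00 ≈ 1081

(985, 1081)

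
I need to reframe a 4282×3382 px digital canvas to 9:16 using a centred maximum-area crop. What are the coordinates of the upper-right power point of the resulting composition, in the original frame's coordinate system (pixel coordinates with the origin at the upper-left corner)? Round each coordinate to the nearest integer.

4282/3382 > 9/16, so the 9:16 crop keeps the full height 3382 and trims width to 3382 × 9/16 = 1902.38 px.
Left offset = (4282 − 1902.38)/2 = 1189.81 px; top offset = 0.
Upper-right is two-thirds across and one-third down within the crop:
x = 1189.81 + 2 × 1902.38/3 ≈ 2458; y = 0.00 + 1 × 3382.00/3 ≈ 1127.

x = 2458 px, y = 1127 px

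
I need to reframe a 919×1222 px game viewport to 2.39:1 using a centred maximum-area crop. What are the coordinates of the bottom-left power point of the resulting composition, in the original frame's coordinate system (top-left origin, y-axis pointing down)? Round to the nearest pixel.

(306, 675)

919/1222 < 2.39/1, so the 2.39:1 crop keeps the full width 919 and trims height to 919 × 1/2.39 = 384.52 px.
Top offset = (1222 − 384.52)/2 = 418.74 px; left offset = 0.
Bottom-left is one-third across and two-thirds down within the crop:
x = 0.00 + 1 × 919.00/3 ≈ 306; y = 418.74 + 2 × 384.52/3 ≈ 675.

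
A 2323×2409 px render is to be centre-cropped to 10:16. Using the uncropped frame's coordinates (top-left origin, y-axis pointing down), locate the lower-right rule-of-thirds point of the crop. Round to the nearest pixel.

x = 1412 px, y = 1606 px

2323/2409 > 10/16, so the 10:16 crop keeps the full height 2409 and trims width to 2409 × 10/16 = 1505.62 px.
Left offset = (2323 − 1505.62)/2 = 408.69 px; top offset = 0.
Lower-right is two-thirds across and two-thirds down within the crop:
x = 408.69 + 2 × 1505.62/3 ≈ 1412; y = 0.00 + 2 × 2409.00/3 ≈ 1606.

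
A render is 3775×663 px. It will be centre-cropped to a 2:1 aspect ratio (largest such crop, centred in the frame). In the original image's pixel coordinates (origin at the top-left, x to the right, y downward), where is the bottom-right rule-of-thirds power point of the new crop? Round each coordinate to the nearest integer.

3775/663 > 2/1, so the 2:1 crop keeps the full height 663 and trims width to 663 × 2/1 = 1326.00 px.
Left offset = (3775 − 1326.00)/2 = 1224.50 px; top offset = 0.
Bottom-right is two-thirds across and two-thirds down within the crop:
x = 1224.50 + 2 × 1326.00/3 ≈ 2109; y = 0.00 + 2 × 663.00/3 ≈ 442.

(2109, 442)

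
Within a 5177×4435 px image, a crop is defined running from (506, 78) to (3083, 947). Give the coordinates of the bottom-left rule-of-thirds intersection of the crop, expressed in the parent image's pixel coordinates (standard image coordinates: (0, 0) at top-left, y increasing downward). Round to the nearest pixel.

x = 1365 px, y = 657 px

Crop width = 3083 − 506 = 2577 px; one third is 859.00 px.
Crop height = 947 − 78 = 869 px; one third is 289.67 px.
The bottom-left point is one-third across and two-thirds down within the crop:
x = 506 + 1 × 859.00 ≈ 1365; y = 78 + 2 × 289.67 ≈ 657.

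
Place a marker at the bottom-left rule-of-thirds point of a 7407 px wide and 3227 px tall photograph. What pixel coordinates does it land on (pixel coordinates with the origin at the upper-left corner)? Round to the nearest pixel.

The bottom-left point sits one-third of the way across and two-thirds of the way down.
x = 1 × 7407/3 ≈ 2469; y = 2 × 3227/3 ≈ 2151.

x = 2469 px, y = 2151 px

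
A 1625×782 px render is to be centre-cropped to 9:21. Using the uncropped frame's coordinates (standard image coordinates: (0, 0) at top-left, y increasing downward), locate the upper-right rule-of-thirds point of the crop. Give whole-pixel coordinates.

1625/782 > 9/21, so the 9:21 crop keeps the full height 782 and trims width to 782 × 9/21 = 335.14 px.
Left offset = (1625 − 335.14)/2 = 644.93 px; top offset = 0.
Upper-right is two-thirds across and one-third down within the crop:
x = 644.93 + 2 × 335.14/3 ≈ 868; y = 0.00 + 1 × 782.00/3 ≈ 261.

(868, 261)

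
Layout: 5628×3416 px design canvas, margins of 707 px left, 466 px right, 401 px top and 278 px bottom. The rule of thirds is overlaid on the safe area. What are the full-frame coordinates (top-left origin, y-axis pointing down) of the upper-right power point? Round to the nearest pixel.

x = 3677 px, y = 1313 px

Content width = 5628 − 707 − 466 = 4455 px; content height = 3416 − 401 − 278 = 2737 px.
Upper-right is two-thirds across and one-third down within the safe area.
x = 707 + 2 × 4455/3 = 707 + 2970.00 ≈ 3677
y = 401 + 1 × 2737/3 = 401 + 912.33 ≈ 1313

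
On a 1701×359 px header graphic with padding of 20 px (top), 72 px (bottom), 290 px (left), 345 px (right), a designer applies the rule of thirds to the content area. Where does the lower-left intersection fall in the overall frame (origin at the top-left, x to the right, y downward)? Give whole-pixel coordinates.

x = 645 px, y = 198 px

Content width = 1701 − 290 − 345 = 1066 px; content height = 359 − 20 − 72 = 267 px.
Lower-left is one-third across and two-thirds down within the content area.
x = 290 + 1 × 1066/3 = 290 + 355.33 ≈ 645
y = 20 + 2 × 267/3 = 20 + 178.00 ≈ 198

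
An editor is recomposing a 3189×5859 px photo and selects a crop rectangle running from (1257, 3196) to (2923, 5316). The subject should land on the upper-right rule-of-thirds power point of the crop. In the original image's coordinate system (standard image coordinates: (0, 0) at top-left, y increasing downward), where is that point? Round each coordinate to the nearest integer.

(2368, 3903)

Crop width = 2923 − 1257 = 1666 px; one third is 555.33 px.
Crop height = 5316 − 3196 = 2120 px; one third is 706.67 px.
The upper-right point is two-thirds across and one-third down within the crop:
x = 1257 + 2 × 555.33 ≈ 2368; y = 3196 + 1 × 706.67 ≈ 3903.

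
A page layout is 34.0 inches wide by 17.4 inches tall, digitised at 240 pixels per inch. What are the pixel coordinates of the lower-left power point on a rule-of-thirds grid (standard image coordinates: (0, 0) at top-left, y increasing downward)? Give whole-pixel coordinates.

x = 2720 px, y = 2784 px

In pixels the canvas is 34.0 × 240 = 8160 wide and 17.4 × 240 = 4176 tall.
The lower-left point is one-third across and two-thirds down:
x = 1 × 8160/3 ≈ 2720; y = 2 × 4176/3 ≈ 2784.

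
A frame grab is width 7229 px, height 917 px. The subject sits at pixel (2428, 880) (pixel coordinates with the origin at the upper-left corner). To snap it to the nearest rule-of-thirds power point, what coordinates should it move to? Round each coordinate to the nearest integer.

Third lines: x ∈ {2410, 4819}, y ∈ {306, 611}.
2428 is closer to x = 2410; 880 is closer to y = 611.
So the nearest intersection is the lower-left power point.

(2410, 611)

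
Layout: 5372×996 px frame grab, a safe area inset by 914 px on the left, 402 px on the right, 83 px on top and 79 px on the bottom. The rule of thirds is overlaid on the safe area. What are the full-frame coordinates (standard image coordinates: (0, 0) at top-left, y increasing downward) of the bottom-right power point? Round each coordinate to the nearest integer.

(3618, 639)

Content width = 5372 − 914 − 402 = 4056 px; content height = 996 − 83 − 79 = 834 px.
Bottom-right is two-thirds across and two-thirds down within the safe area.
x = 914 + 2 × 4056/3 = 914 + 2704.00 ≈ 3618
y = 83 + 2 × 834/3 = 83 + 556.00 ≈ 639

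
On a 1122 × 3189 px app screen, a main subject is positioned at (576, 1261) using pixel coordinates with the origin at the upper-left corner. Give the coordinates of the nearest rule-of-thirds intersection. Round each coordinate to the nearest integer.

Third lines: x ∈ {374, 748}, y ∈ {1063, 2126}.
576 is closer to x = 748; 1261 is closer to y = 1063.
So the nearest intersection is the upper-right power point.

(748, 1063)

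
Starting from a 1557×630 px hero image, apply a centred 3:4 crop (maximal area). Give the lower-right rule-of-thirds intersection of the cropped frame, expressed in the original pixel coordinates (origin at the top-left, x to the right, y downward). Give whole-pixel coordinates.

x = 857 px, y = 420 px

1557/630 > 3/4, so the 3:4 crop keeps the full height 630 and trims width to 630 × 3/4 = 472.50 px.
Left offset = (1557 − 472.50)/2 = 542.25 px; top offset = 0.
Lower-right is two-thirds across and two-thirds down within the crop:
x = 542.25 + 2 × 472.50/3 ≈ 857; y = 0.00 + 2 × 630.00/3 ≈ 420.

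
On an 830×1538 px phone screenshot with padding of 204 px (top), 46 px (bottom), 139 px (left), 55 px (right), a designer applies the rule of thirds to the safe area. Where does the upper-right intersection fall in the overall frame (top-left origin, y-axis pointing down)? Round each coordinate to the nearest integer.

Content width = 830 − 139 − 55 = 636 px; content height = 1538 − 204 − 46 = 1288 px.
Upper-right is two-thirds across and one-third down within the safe area.
x = 139 + 2 × 636/3 = 139 + 424.00 ≈ 563
y = 204 + 1 × 1288/3 = 204 + 429.33 ≈ 633

(563, 633)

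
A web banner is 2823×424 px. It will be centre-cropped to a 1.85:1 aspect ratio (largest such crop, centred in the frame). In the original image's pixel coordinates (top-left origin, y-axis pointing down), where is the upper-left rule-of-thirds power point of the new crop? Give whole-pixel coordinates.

2823/424 > 1.85/1, so the 1.85:1 crop keeps the full height 424 and trims width to 424 × 1.85/1 = 784.40 px.
Left offset = (2823 − 784.40)/2 = 1019.30 px; top offset = 0.
Upper-left is one-third across and one-third down within the crop:
x = 1019.30 + 1 × 784.40/3 ≈ 1281; y = 0.00 + 1 × 424.00/3 ≈ 141.

(1281, 141)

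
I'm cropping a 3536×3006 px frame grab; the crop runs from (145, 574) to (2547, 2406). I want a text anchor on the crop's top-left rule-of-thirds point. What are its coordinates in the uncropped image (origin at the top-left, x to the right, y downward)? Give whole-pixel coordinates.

(946, 1185)

Crop width = 2547 − 145 = 2402 px; one third is 800.67 px.
Crop height = 2406 − 574 = 1832 px; one third is 610.67 px.
The top-left point is one-third across and one-third down within the crop:
x = 145 + 1 × 800.67 ≈ 946; y = 574 + 1 × 610.67 ≈ 1185.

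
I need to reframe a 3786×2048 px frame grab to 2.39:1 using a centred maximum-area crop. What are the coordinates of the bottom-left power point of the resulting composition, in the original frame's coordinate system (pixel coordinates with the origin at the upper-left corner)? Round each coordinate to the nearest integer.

(1262, 1288)

3786/2048 < 2.39/1, so the 2.39:1 crop keeps the full width 3786 and trims height to 3786 × 1/2.39 = 1584.10 px.
Top offset = (2048 − 1584.10)/2 = 231.95 px; left offset = 0.
Bottom-left is one-third across and two-thirds down within the crop:
x = 0.00 + 1 × 3786.00/3 ≈ 1262; y = 231.95 + 2 × 1584.10/3 ≈ 1288.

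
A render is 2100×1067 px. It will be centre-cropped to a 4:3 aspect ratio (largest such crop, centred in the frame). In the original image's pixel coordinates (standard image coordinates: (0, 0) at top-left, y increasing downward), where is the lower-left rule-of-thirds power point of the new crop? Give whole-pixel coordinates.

2100/1067 > 4/3, so the 4:3 crop keeps the full height 1067 and trims width to 1067 × 4/3 = 1422.67 px.
Left offset = (2100 − 1422.67)/2 = 338.67 px; top offset = 0.
Lower-left is one-third across and two-thirds down within the crop:
x = 338.67 + 1 × 1422.67/3 ≈ 813; y = 0.00 + 2 × 1067.00/3 ≈ 711.

(813, 711)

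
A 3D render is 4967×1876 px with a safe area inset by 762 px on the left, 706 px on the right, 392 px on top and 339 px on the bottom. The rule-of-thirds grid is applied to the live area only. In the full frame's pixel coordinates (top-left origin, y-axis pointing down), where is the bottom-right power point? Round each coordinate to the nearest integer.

x = 3095 px, y = 1155 px

Content width = 4967 − 762 − 706 = 3499 px; content height = 1876 − 392 − 339 = 1145 px.
Bottom-right is two-thirds across and two-thirds down within the live area.
x = 762 + 2 × 3499/3 = 762 + 2332.67 ≈ 3095
y = 392 + 2 × 1145/3 = 392 + 763.33 ≈ 1155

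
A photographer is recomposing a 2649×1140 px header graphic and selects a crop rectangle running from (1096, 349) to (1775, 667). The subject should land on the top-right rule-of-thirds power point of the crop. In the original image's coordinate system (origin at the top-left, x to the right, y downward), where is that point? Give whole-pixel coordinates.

Crop width = 1775 − 1096 = 679 px; one third is 226.33 px.
Crop height = 667 − 349 = 318 px; one third is 106.00 px.
The top-right point is two-thirds across and one-third down within the crop:
x = 1096 + 2 × 226.33 ≈ 1549; y = 349 + 1 × 106.00 ≈ 455.

(1549, 455)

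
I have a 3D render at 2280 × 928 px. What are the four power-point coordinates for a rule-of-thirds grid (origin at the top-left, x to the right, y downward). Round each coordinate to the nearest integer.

(760, 309), (1520, 309), (760, 619), (1520, 619)

One third of 2280 is 760; one third of 928 is 309.33.
Vertical third lines at x = 760 and x = 1520; horizontal third lines at y = 309 and y = 619.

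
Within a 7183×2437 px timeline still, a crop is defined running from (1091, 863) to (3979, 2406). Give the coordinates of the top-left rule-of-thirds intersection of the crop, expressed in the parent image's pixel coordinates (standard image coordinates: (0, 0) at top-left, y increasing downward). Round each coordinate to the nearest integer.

Crop width = 3979 − 1091 = 2888 px; one third is 962.67 px.
Crop height = 2406 − 863 = 1543 px; one third is 514.33 px.
The top-left point is one-third across and one-third down within the crop:
x = 1091 + 1 × 962.67 ≈ 2054; y = 863 + 1 × 514.33 ≈ 1377.

(2054, 1377)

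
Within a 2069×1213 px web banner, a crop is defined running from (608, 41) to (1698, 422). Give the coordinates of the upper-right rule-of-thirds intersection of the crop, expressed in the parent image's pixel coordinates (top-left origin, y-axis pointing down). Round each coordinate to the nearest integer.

x = 1335 px, y = 168 px

Crop width = 1698 − 608 = 1090 px; one third is 363.33 px.
Crop height = 422 − 41 = 381 px; one third is 127.00 px.
The upper-right point is two-thirds across and one-third down within the crop:
x = 608 + 2 × 363.33 ≈ 1335; y = 41 + 1 × 127.00 ≈ 168.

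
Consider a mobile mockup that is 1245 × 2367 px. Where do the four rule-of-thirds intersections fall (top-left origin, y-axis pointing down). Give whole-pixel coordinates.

One third of 1245 is 415; one third of 2367 is 789.
Vertical third lines at x = 415 and x = 830; horizontal third lines at y = 789 and y = 1578.

(415, 789), (830, 789), (415, 1578), (830, 1578)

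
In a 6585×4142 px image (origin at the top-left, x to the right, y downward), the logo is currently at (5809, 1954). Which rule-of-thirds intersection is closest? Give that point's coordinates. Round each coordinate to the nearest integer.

(4390, 1381)

Third lines: x ∈ {2195, 4390}, y ∈ {1381, 2761}.
5809 is closer to x = 4390; 1954 is closer to y = 1381.
So the nearest intersection is the upper-right power point.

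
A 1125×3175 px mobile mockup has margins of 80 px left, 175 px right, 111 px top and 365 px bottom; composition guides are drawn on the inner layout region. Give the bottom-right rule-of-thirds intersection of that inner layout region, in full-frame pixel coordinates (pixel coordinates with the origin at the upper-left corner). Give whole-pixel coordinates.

x = 660 px, y = 1910 px

Content width = 1125 − 80 − 175 = 870 px; content height = 3175 − 111 − 365 = 2699 px.
Bottom-right is two-thirds across and two-thirds down within the inner layout region.
x = 80 + 2 × 870/3 = 80 + 580.00 ≈ 660
y = 111 + 2 × 2699/3 = 111 + 1799.33 ≈ 1910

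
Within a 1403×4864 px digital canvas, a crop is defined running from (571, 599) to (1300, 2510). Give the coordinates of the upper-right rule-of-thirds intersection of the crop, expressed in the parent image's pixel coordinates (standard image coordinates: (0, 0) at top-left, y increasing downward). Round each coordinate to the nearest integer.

Crop width = 1300 − 571 = 729 px; one third is 243.00 px.
Crop height = 2510 − 599 = 1911 px; one third is 637.00 px.
The upper-right point is two-thirds across and one-third down within the crop:
x = 571 + 2 × 243.00 ≈ 1057; y = 599 + 1 × 637.00 ≈ 1236.

(1057, 1236)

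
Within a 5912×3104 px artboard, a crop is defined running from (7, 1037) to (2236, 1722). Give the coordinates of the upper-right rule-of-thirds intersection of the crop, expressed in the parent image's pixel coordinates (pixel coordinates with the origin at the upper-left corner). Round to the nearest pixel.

(1493, 1265)

Crop width = 2236 − 7 = 2229 px; one third is 743.00 px.
Crop height = 1722 − 1037 = 685 px; one third is 228.33 px.
The upper-right point is two-thirds across and one-third down within the crop:
x = 7 + 2 × 743.00 ≈ 1493; y = 1037 + 1 × 228.33 ≈ 1265.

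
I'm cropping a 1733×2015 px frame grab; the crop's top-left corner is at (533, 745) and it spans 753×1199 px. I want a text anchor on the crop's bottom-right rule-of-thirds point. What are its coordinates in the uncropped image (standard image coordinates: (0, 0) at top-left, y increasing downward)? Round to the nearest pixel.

One third of the crop width 753 is 251.00 px.
One third of the crop height 1199 is 399.67 px.
The bottom-right point is two-thirds across and two-thirds down within the crop:
x = 533 + 2 × 251.00 ≈ 1035; y = 745 + 2 × 399.67 ≈ 1544.

x = 1035 px, y = 1544 px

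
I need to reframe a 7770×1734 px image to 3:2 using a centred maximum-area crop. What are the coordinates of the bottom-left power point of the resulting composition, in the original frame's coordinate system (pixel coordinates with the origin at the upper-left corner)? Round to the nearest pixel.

7770/1734 > 3/2, so the 3:2 crop keeps the full height 1734 and trims width to 1734 × 3/2 = 2601.00 px.
Left offset = (7770 − 2601.00)/2 = 2584.50 px; top offset = 0.
Bottom-left is one-third across and two-thirds down within the crop:
x = 2584.50 + 1 × 2601.00/3 ≈ 3452; y = 0.00 + 2 × 1734.00/3 ≈ 1156.

(3452, 1156)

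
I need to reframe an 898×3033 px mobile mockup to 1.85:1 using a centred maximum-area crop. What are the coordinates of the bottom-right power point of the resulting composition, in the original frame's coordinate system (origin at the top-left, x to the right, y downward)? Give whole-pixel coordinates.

898/3033 < 1.85/1, so the 1.85:1 crop keeps the full width 898 and trims height to 898 × 1/1.85 = 485.41 px.
Top offset = (3033 − 485.41)/2 = 1273.80 px; left offset = 0.
Bottom-right is two-thirds across and two-thirds down within the crop:
x = 0.00 + 2 × 898.00/3 ≈ 599; y = 1273.80 + 2 × 485.41/3 ≈ 1597.

x = 599 px, y = 1597 px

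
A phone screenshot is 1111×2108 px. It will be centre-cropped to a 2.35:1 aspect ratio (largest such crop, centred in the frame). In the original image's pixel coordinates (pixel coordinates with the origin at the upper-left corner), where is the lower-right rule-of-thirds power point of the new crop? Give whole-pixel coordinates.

1111/2108 < 2.35/1, so the 2.35:1 crop keeps the full width 1111 and trims height to 1111 × 1/2.35 = 472.77 px.
Top offset = (2108 − 472.77)/2 = 817.62 px; left offset = 0.
Lower-right is two-thirds across and two-thirds down within the crop:
x = 0.00 + 2 × 1111.00/3 ≈ 741; y = 817.62 + 2 × 472.77/3 ≈ 1133.

x = 741 px, y = 1133 px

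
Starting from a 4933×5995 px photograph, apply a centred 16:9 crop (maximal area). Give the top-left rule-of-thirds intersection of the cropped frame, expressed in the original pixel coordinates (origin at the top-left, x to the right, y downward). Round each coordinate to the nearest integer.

4933/5995 < 16/9, so the 16:9 crop keeps the full width 4933 and trims height to 4933 × 9/16 = 2774.81 px.
Top offset = (5995 − 2774.81)/2 = 1610.09 px; left offset = 0.
Top-left is one-third across and one-third down within the crop:
x = 0.00 + 1 × 4933.00/3 ≈ 1644; y = 1610.09 + 1 × 2774.81/3 ≈ 2535.

x = 1644 px, y = 2535 px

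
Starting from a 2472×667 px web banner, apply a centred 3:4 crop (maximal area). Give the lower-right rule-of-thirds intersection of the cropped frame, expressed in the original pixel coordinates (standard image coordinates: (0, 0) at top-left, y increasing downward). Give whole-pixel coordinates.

2472/667 > 3/4, so the 3:4 crop keeps the full height 667 and trims width to 667 × 3/4 = 500.25 px.
Left offset = (2472 − 500.25)/2 = 985.88 px; top offset = 0.
Lower-right is two-thirds across and two-thirds down within the crop:
x = 985.88 + 2 × 500.25/3 ≈ 1319; y = 0.00 + 2 × 667.00/3 ≈ 445.

x = 1319 px, y = 445 px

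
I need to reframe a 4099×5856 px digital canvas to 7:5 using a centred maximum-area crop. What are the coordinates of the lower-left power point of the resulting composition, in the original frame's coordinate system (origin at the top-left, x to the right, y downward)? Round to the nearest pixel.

4099/5856 < 7/5, so the 7:5 crop keeps the full width 4099 and trims height to 4099 × 5/7 = 2927.86 px.
Top offset = (5856 − 2927.86)/2 = 1464.07 px; left offset = 0.
Lower-left is one-third across and two-thirds down within the crop:
x = 0.00 + 1 × 4099.00/3 ≈ 1366; y = 1464.07 + 2 × 2927.86/3 ≈ 3416.

x = 1366 px, y = 3416 px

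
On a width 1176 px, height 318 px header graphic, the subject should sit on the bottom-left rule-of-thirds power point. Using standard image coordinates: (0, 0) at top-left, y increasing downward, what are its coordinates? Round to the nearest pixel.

x = 392 px, y = 212 px

The bottom-left point sits one-third of the way across and two-thirds of the way down.
x = 1 × 1176/3 ≈ 392; y = 2 × 318/3 ≈ 212.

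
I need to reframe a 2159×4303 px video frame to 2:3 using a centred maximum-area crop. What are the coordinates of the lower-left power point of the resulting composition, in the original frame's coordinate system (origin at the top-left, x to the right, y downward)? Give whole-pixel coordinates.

2159/4303 < 2/3, so the 2:3 crop keeps the full width 2159 and trims height to 2159 × 3/2 = 3238.50 px.
Top offset = (4303 − 3238.50)/2 = 532.25 px; left offset = 0.
Lower-left is one-third across and two-thirds down within the crop:
x = 0.00 + 1 × 2159.00/3 ≈ 720; y = 532.25 + 2 × 3238.50/3 ≈ 2691.

(720, 2691)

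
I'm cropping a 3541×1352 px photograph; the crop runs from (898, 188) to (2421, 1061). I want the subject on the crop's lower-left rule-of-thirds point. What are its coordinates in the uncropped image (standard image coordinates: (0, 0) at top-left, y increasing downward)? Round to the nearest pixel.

Crop width = 2421 − 898 = 1523 px; one third is 507.67 px.
Crop height = 1061 − 188 = 873 px; one third is 291.00 px.
The lower-left point is one-third across and two-thirds down within the crop:
x = 898 + 1 × 507.67 ≈ 1406; y = 188 + 2 × 291.00 ≈ 770.

(1406, 770)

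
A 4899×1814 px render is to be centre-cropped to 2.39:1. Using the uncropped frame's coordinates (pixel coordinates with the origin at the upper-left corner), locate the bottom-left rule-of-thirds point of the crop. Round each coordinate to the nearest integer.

(1727, 1209)

4899/1814 > 2.39/1, so the 2.39:1 crop keeps the full height 1814 and trims width to 1814 × 2.39/1 = 4335.46 px.
Left offset = (4899 − 4335.46)/2 = 281.77 px; top offset = 0.
Bottom-left is one-third across and two-thirds down within the crop:
x = 281.77 + 1 × 4335.46/3 ≈ 1727; y = 0.00 + 2 × 1814.00/3 ≈ 1209.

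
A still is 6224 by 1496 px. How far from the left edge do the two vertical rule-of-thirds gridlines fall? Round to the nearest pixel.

6224 / 3 = 2074.67, so the vertical lines sit at one and two thirds of 6224.

2075 px and 4149 px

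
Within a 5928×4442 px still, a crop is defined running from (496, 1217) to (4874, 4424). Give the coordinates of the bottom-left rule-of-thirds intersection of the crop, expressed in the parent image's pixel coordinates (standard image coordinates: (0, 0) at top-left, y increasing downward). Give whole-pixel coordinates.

Crop width = 4874 − 496 = 4378 px; one third is 1459.33 px.
Crop height = 4424 − 1217 = 3207 px; one third is 1069.00 px.
The bottom-left point is one-third across and two-thirds down within the crop:
x = 496 + 1 × 1459.33 ≈ 1955; y = 1217 + 2 × 1069.00 ≈ 3355.

x = 1955 px, y = 3355 px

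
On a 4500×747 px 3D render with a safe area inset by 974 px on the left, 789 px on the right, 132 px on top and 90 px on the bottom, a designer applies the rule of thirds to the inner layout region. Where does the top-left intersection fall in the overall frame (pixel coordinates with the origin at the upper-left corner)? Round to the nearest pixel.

Content width = 4500 − 974 − 789 = 2737 px; content height = 747 − 132 − 90 = 525 px.
Top-left is one-third across and one-third down within the inner layout region.
x = 974 + 1 × 2737/3 = 974 + 912.33 ≈ 1886
y = 132 + 1 × 525/3 = 132 + 175.00 ≈ 307

(1886, 307)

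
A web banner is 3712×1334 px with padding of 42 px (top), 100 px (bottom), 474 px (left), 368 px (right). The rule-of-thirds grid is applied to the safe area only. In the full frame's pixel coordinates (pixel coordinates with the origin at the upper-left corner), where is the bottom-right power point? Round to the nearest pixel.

Content width = 3712 − 474 − 368 = 2870 px; content height = 1334 − 42 − 100 = 1192 px.
Bottom-right is two-thirds across and two-thirds down within the safe area.
x = 474 + 2 × 2870/3 = 474 + 1913.33 ≈ 2387
y = 42 + 2 × 1192/3 = 42 + 794.67 ≈ 837

x = 2387 px, y = 837 px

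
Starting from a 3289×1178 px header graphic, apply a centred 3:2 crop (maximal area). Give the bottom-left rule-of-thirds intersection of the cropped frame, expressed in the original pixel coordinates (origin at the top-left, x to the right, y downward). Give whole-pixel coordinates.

x = 1350 px, y = 785 px

3289/1178 > 3/2, so the 3:2 crop keeps the full height 1178 and trims width to 1178 × 3/2 = 1767.00 px.
Left offset = (3289 − 1767.00)/2 = 761.00 px; top offset = 0.
Bottom-left is one-third across and two-thirds down within the crop:
x = 761.00 + 1 × 1767.00/3 ≈ 1350; y = 0.00 + 2 × 1178.00/3 ≈ 785.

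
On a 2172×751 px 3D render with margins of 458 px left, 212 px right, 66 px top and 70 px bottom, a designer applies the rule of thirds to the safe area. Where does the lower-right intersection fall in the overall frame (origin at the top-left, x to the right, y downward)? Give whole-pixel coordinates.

x = 1459 px, y = 476 px

Content width = 2172 − 458 − 212 = 1502 px; content height = 751 − 66 − 70 = 615 px.
Lower-right is two-thirds across and two-thirds down within the safe area.
x = 458 + 2 × 1502/3 = 458 + 1001.33 ≈ 1459
y = 66 + 2 × 615/3 = 66 + 410.00 ≈ 476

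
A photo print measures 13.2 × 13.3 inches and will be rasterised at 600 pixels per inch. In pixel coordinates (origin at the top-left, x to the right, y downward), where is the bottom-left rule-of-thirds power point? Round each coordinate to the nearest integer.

x = 2640 px, y = 5320 px

In pixels the canvas is 13.2 × 600 = 7920 wide and 13.3 × 600 = 7980 tall.
The bottom-left point is one-third across and two-thirds down:
x = 1 × 7920/3 ≈ 2640; y = 2 × 7980/3 ≈ 5320.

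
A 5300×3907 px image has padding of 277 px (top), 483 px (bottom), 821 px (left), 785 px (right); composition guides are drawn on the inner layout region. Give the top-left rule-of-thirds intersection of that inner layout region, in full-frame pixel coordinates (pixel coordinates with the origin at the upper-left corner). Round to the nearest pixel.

x = 2052 px, y = 1326 px

Content width = 5300 − 821 − 785 = 3694 px; content height = 3907 − 277 − 483 = 3147 px.
Top-left is one-third across and one-third down within the inner layout region.
x = 821 + 1 × 3694/3 = 821 + 1231.33 ≈ 2052
y = 277 + 1 × 3147/3 = 277 + 1049.00 ≈ 1326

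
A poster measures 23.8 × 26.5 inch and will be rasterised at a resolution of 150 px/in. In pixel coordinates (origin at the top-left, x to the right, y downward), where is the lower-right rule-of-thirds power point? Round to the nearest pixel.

x = 2380 px, y = 2650 px

In pixels the canvas is 23.8 × 150 = 3570 wide and 26.5 × 150 = 3975 tall.
The lower-right point is two-thirds across and two-thirds down:
x = 2 × 3570/3 ≈ 2380; y = 2 × 3975/3 ≈ 2650.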